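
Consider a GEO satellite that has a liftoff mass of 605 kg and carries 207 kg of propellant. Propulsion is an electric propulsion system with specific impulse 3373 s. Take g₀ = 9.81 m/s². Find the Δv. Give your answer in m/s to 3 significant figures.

Δv ≈ 13900 m/s

v_e = Isp · g₀ = 3373 × 9.81 = 33089.1 m/s.
m_f = m₀ − m_prop = 605 − 207 = 398 kg.
Using Δv = v_e ln(m₀/m_f): Δv = v_e · ln(m₀/m_f) = 33089.1 × ln(1.52) = 33089.1 × 0.4188 ≈ 13856.9 m/s.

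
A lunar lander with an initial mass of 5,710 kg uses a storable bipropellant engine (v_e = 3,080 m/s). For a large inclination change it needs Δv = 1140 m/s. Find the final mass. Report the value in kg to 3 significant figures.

m₀/m_f = exp(Δv / v_e) = exp(1140 / 3080.0) = exp(0.3701) = 1.4479.
m_f = m₀ / 1.4479 = 5,710 / 1.4479 = 3,943.64 kg.

final mass ≈ 3940 kg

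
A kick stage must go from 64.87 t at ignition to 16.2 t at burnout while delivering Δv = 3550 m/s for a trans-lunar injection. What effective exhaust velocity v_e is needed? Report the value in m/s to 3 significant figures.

ln(m₀/m_f) = ln(64870/16200) = ln(4.004) = 1.3874.
v_e = Δv / ln(m₀/m_f) = 3550 / 1.3874 = 2558.8 m/s.

v_e ≈ 2560 m/s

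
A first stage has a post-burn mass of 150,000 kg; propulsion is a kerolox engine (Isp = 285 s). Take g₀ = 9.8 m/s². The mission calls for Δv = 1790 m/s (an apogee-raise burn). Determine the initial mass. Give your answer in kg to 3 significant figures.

initial mass ≈ 285000 kg

v_e = Isp · g₀ = 285 × 9.8 = 2793.0 m/s.
From the ideal rocket equation, m₀/m_f = exp(Δv / v_e) = exp(1790 / 2793.0) = exp(0.6409) = 1.8982.
m₀ = m_f × 1.8982 = 150,000 × 1.8982 = 284,730 kg.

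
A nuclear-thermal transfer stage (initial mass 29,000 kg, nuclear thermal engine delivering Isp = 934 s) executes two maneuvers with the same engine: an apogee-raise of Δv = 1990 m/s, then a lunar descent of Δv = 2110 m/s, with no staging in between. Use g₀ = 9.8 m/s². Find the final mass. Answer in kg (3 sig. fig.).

final mass ≈ 18500 kg

v_e = Isp · g₀ = 934 × 9.8 = 9153.2 m/s.
After the first burn: m = 29000 × exp(−1990/9153.2) = 29000 × 0.80460 = 23,333.4 kg.
After the second burn: m = 23,333.4 × exp(−2110/9153.2) = 23,333.4 × 0.79412 = 18,529.5 kg.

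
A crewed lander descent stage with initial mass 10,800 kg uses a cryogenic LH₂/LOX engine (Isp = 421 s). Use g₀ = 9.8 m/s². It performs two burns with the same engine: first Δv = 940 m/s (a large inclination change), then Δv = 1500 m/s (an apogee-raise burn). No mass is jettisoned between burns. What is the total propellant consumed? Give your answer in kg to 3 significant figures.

v_e = Isp · g₀ = 421 × 9.8 = 4125.8 m/s.
After the first burn: m = 10800 × exp(−940/4125.8) = 10800 × 0.79626 = 8,599.61 kg.
After the second burn: m = 8,599.61 × exp(−1500/4125.8) = 8,599.61 × 0.69519 = 5,978.36 kg.
Total propellant = m₀ − m_final = 10800 − 5,978.36 = 4,821.64 kg.

total propellant consumed ≈ 4820 kg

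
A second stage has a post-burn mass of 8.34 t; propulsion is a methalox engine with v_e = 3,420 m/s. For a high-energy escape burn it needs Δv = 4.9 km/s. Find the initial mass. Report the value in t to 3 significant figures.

initial mass ≈ 34.9 t

m₀/m_f = exp(Δv / v_e) = exp(4900 / 3420.0) = exp(1.4327) = 4.1902.
m₀ = m_f × 4.1902 = 8.34 × 4.1902 = 34.9463 t.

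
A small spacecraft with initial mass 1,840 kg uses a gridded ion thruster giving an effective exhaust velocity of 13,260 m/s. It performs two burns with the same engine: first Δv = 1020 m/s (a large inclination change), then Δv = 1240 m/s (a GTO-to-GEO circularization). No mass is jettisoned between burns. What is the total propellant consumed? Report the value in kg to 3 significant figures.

total propellant consumed ≈ 288 kg

After the first burn: m = 1840 × exp(−1020/13260.0) = 1840 × 0.92596 = 1,703.77 kg.
After the second burn: m = 1,703.77 × exp(−1240/13260.0) = 1,703.77 × 0.91072 = 1,551.66 kg.
Total propellant = m₀ − m_final = 1840 − 1,551.66 = 288.34 kg.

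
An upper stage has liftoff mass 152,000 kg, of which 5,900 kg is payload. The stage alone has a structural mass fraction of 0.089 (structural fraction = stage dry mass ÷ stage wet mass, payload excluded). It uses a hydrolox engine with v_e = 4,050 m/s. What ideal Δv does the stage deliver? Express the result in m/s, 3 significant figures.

Δv ≈ 8440 m/s

Stage wet mass = m₀ − payload = 152,000 − 5,900 = 146,100 kg.
Stage dry mass = ε × stage wet mass = 0.089 × 146,100 = 13,002.9 kg.
Burnout mass m_f = stage dry + payload = 13,002.9 + 5,900 = 18,902.9 kg.
From the ideal rocket equation, Δv = v_e · ln(152,000/18,902.9) = 4050.0 × ln(8.041) = 4050.0 × 2.0846 ≈ 8442 m/s.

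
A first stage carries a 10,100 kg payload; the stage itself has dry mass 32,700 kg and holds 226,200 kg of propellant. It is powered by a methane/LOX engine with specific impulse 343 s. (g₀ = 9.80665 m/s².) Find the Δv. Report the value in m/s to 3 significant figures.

v_e = Isp · g₀ = 343 × 9.80665 = 3363.7 m/s.
m₀ = payload + dry + propellant = 10,100 + 32,700 + 226,200 = 269,000 kg.
m_f = payload + dry = 10,100 + 32,700 = 42,800 kg.
Δv = v_e · ln(m₀/m_f) = 3363.7 × ln(6.285) = 3363.7 × 1.8382 ≈ 6183.0 m/s.

Δv ≈ 6180 m/s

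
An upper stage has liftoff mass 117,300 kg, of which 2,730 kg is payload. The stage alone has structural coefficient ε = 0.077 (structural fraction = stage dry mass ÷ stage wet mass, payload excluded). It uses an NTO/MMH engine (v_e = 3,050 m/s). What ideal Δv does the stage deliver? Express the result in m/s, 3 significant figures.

Δv ≈ 7070 m/s

Stage wet mass = m₀ − payload = 117,300 − 2,730 = 114,570 kg.
Stage dry mass = ε × stage wet mass = 0.077 × 114,570 = 8,821.89 kg.
Burnout mass m_f = stage dry + payload = 8,821.89 + 2,730 = 11,551.89 kg.
Δv = v_e · ln(117,300/11,551.89) = 3050.0 × ln(10.15) = 3050.0 × 2.3179 ≈ 7070 m/s.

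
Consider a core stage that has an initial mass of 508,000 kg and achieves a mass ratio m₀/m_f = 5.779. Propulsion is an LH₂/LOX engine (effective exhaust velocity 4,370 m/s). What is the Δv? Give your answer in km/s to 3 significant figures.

Δv = v_e · ln(5.779) = 4370.0 × 1.7542 ≈ 7666.0 m/s.

Δv ≈ 7.67 km/s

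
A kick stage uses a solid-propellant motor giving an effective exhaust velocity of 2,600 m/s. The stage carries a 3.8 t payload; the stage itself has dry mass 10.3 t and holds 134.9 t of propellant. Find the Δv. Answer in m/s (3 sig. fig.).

m₀ = payload + dry + propellant = 3.8 + 10.3 + 134.9 = 149 t.
m_f = payload + dry = 3.8 + 10.3 = 14.1 t.
From the ideal rocket equation, Δv = v_e · ln(m₀/m_f) = 2600.0 × ln(10.57) = 2600.0 × 2.3578 ≈ 6130.2 m/s.

Δv ≈ 6130 m/s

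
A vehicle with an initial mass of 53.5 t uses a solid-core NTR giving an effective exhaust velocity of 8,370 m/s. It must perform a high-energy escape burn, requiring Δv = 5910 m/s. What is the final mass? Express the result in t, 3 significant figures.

final mass ≈ 26.4 t

From the ideal rocket equation, m₀/m_f = exp(Δv / v_e) = exp(5910 / 8370.0) = exp(0.7061) = 2.0261.
m_f = m₀ / 2.0261 = 53.5 / 2.0261 = 26.4054 t.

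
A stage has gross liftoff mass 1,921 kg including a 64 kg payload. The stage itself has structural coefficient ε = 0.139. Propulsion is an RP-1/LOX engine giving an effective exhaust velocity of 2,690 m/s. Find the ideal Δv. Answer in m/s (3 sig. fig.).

Δv ≈ 4800 m/s

Stage wet mass = m₀ − payload = 1,921 − 64 = 1,857 kg.
Stage dry mass = ε × stage wet mass = 0.139 × 1,857 = 258.123 kg.
Burnout mass m_f = stage dry + payload = 258.123 + 64 = 322.123 kg.
Δv = v_e · ln(1,921/322.123) = 2690.0 × ln(5.964) = 2690.0 × 1.7857 ≈ 4803 m/s.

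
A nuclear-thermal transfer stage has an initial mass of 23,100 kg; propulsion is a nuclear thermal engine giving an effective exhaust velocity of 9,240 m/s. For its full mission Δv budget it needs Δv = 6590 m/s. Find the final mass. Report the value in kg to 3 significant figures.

m₀/m_f = exp(Δv / v_e) = exp(6590 / 9240.0) = exp(0.7132) = 2.0405.
m_f = m₀ / 2.0405 = 23,100 / 2.0405 = 11,320.8 kg.

final mass ≈ 11300 kg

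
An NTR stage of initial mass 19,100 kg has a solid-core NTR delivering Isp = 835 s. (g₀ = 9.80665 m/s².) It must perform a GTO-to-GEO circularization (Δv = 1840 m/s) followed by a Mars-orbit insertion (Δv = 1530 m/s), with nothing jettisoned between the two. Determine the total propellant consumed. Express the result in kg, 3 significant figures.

v_e = Isp · g₀ = 835 × 9.80665 = 8188.6 m/s.
After the first burn: m = 19100 × exp(−1840/8188.6) = 19100 × 0.79875 = 15,256.1 kg.
After the second burn: m = 15,256.1 × exp(−1530/8188.6) = 15,256.1 × 0.82957 = 12,656 kg.
Total propellant = m₀ − m_final = 19100 − 12,656 = 6,444 kg.

total propellant consumed ≈ 6440 kg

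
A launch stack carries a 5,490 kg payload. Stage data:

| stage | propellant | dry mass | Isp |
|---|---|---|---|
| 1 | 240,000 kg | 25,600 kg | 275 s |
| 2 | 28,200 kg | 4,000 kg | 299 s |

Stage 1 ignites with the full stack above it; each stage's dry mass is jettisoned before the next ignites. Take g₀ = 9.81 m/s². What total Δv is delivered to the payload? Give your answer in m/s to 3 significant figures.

Ignition mass of stage 1 = 240,000+25,600 + 28,200+4,000 + 5,490 = 303,290 kg.
Stage 1: m₀ = 303,290 kg, m_f = 303,290 − 240,000 = 63,290 kg; Δv = 275×9.81×ln(4.792) = 2697.8×1.5670 ≈ 4227 m/s.
Stage 2: m₀ = 37,690 kg, m_f = 37,690 − 28,200 = 9,490 kg; Δv = 299×9.81×ln(3.972) = 2933.2×1.3792 ≈ 4045 m/s.
Total Δv = 4227 + 4045 = 8272 m/s.

Δv ≈ 8270 m/s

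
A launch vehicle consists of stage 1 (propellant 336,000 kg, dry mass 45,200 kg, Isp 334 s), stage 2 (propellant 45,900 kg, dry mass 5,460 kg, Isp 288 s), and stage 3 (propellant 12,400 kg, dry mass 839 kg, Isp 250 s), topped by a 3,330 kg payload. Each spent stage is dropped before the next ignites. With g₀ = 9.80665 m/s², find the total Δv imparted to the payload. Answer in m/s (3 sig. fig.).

Δv ≈ 11100 m/s

Ignition mass of stage 1 = 336,000+45,200 + 45,900+5,460 + 12,400+839 + 3,330 = 449,129 kg.
Stage 1: m₀ = 449,129 kg, m_f = 449,129 − 336,000 = 113,129 kg; Δv = 334×9.80665×ln(3.97) = 3275.4×1.3788 ≈ 4516 m/s.
Stage 2: m₀ = 67,929 kg, m_f = 67,929 − 45,900 = 22,029 kg; Δv = 288×9.80665×ln(3.084) = 2824.3×1.1261 ≈ 3180 m/s.
Stage 3: m₀ = 16,569 kg, m_f = 16,569 − 12,400 = 4,169 kg; Δv = 250×9.80665×ln(3.974) = 2451.7×1.3799 ≈ 3383 m/s.
Total Δv = 4516 + 3180 + 3383 = 11079 m/s.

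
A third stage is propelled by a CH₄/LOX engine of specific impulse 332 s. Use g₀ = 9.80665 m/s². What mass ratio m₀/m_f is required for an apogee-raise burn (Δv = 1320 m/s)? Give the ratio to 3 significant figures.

v_e = Isp · g₀ = 332 × 9.80665 = 3255.8 m/s.
By the Tsiolkovsky rocket equation, m₀/m_f = exp(Δv / v_e) = exp(1320 / 3255.8) = exp(0.4054) = 1.4999.

mass ratio ≈ 1.50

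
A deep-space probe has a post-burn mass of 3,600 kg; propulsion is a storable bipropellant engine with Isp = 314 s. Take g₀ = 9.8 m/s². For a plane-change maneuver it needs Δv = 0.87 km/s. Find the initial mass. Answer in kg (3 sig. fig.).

v_e = Isp · g₀ = 314 × 9.8 = 3077.2 m/s.
m₀/m_f = exp(Δv / v_e) = exp(870 / 3077.2) = exp(0.2827) = 1.3267.
m₀ = m_f × 1.3267 = 3,600 × 1.3267 = 4,776.12 kg.

initial mass ≈ 4780 kg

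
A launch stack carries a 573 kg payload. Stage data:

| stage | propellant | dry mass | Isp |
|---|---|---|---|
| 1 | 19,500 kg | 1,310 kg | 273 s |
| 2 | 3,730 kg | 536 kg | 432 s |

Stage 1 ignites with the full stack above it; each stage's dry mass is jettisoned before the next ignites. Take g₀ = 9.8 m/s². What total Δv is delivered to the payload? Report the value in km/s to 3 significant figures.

Δv ≈ 10.1 km/s

Ignition mass of stage 1 = 19,500+1,310 + 3,730+536 + 573 = 25,649 kg.
Stage 1: m₀ = 25,649 kg, m_f = 25,649 − 19,500 = 6,149 kg; Δv = 273×9.8×ln(4.171) = 2675.4×1.4282 ≈ 3821 m/s.
Stage 2: m₀ = 4,839 kg, m_f = 4,839 − 3,730 = 1,109 kg; Δv = 432×9.8×ln(4.363) = 4233.6×1.4732 ≈ 6237 m/s.
Total Δv = 3821 + 6237 = 10058 m/s.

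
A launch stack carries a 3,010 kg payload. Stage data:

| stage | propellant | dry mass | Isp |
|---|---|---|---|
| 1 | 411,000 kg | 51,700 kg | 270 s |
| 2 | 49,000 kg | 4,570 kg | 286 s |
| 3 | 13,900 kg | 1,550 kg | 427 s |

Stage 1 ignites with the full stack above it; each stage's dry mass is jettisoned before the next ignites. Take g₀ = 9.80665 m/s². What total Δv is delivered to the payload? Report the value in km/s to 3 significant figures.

Δv ≈ 12.9 km/s

Ignition mass of stage 1 = 411,000+51,700 + 49,000+4,570 + 13,900+1,550 + 3,010 = 534,730 kg.
Stage 1: m₀ = 534,730 kg, m_f = 534,730 − 411,000 = 123,730 kg; Δv = 270×9.80665×ln(4.322) = 2647.8×1.4637 ≈ 3875 m/s.
Stage 2: m₀ = 72,030 kg, m_f = 72,030 − 49,000 = 23,030 kg; Δv = 286×9.80665×ln(3.128) = 2804.7×1.1403 ≈ 3198 m/s.
Stage 3: m₀ = 18,460 kg, m_f = 18,460 − 13,900 = 4,560 kg; Δv = 427×9.80665×ln(4.048) = 4187.4×1.3983 ≈ 5855 m/s.
Total Δv = 3875 + 3198 + 5855 = 12928 m/s.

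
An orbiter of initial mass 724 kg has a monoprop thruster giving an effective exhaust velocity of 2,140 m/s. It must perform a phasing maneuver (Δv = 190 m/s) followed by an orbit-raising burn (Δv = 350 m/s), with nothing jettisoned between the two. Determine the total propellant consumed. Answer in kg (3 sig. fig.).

total propellant consumed ≈ 161 kg

After the first burn: m = 724 × exp(−190/2140.0) = 724 × 0.91504 = 662.489 kg.
After the second burn: m = 662.489 × exp(−350/2140.0) = 662.489 × 0.84912 = 562.533 kg.
Total propellant = m₀ − m_final = 724 − 562.533 = 161.467 kg.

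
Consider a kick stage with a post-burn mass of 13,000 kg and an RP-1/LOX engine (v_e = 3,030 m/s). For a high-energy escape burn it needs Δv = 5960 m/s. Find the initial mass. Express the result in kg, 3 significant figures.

initial mass ≈ 92900 kg

m₀/m_f = exp(Δv / v_e) = exp(5960 / 3030.0) = exp(1.9670) = 7.1492.
m₀ = m_f × 7.1492 = 13,000 × 7.1492 = 92,939.6 kg.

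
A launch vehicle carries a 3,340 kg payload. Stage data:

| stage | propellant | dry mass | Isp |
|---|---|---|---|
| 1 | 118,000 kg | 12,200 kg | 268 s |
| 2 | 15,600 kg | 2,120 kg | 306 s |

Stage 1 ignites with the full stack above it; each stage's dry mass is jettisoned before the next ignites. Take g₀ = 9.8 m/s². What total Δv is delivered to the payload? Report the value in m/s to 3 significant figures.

Δv ≈ 8030 m/s

Ignition mass of stage 1 = 118,000+12,200 + 15,600+2,120 + 3,340 = 151,260 kg.
Stage 1: m₀ = 151,260 kg, m_f = 151,260 − 118,000 = 33,260 kg; Δv = 268×9.8×ln(4.548) = 2626.4×1.5146 ≈ 3978 m/s.
Stage 2: m₀ = 21,060 kg, m_f = 21,060 − 15,600 = 5,460 kg; Δv = 306×9.8×ln(3.857) = 2998.8×1.3499 ≈ 4048 m/s.
Total Δv = 3978 + 4048 = 8026 m/s.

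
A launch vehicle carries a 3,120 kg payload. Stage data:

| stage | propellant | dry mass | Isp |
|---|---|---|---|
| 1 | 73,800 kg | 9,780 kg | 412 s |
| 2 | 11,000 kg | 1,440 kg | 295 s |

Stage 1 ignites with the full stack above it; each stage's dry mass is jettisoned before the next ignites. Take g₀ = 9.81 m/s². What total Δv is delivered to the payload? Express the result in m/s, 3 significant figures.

Δv ≈ 9070 m/s

Ignition mass of stage 1 = 73,800+9,780 + 11,000+1,440 + 3,120 = 99,140 kg.
Stage 1: m₀ = 99,140 kg, m_f = 99,140 − 73,800 = 25,340 kg; Δv = 412×9.81×ln(3.912) = 4041.7×1.3641 ≈ 5514 m/s.
Stage 2: m₀ = 15,560 kg, m_f = 15,560 − 11,000 = 4,560 kg; Δv = 295×9.81×ln(3.412) = 2894.0×1.2274 ≈ 3552 m/s.
Total Δv = 5514 + 3552 = 9066 m/s.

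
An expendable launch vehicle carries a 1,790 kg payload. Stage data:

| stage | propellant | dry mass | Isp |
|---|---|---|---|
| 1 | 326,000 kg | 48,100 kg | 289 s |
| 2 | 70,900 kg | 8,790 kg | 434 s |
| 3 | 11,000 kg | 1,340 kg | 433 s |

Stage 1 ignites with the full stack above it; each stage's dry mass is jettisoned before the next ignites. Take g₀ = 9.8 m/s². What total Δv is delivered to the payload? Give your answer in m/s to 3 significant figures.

Δv ≈ 15800 m/s

Ignition mass of stage 1 = 326,000+48,100 + 70,900+8,790 + 11,000+1,340 + 1,790 = 467,920 kg.
Stage 1: m₀ = 467,920 kg, m_f = 467,920 − 326,000 = 141,920 kg; Δv = 289×9.8×ln(3.297) = 2832.2×1.1930 ≈ 3379 m/s.
Stage 2: m₀ = 93,820 kg, m_f = 93,820 − 70,900 = 22,920 kg; Δv = 434×9.8×ln(4.093) = 4253.2×1.4094 ≈ 5994 m/s.
Stage 3: m₀ = 14,130 kg, m_f = 14,130 − 11,000 = 3,130 kg; Δv = 433×9.8×ln(4.514) = 4243.4×1.5073 ≈ 6396 m/s.
Total Δv = 3379 + 5994 + 6396 = 15769 m/s.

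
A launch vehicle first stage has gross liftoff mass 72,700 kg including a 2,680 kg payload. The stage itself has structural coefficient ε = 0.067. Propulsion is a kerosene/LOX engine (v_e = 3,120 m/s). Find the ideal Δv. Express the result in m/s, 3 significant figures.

Stage wet mass = m₀ − payload = 72,700 − 2,680 = 70,020 kg.
Stage dry mass = ε × stage wet mass = 0.067 × 70,020 = 4,691.34 kg.
Burnout mass m_f = stage dry + payload = 4,691.34 + 2,680 = 7,371.34 kg.
Δv = v_e · ln(72,700/7,371.34) = 3120.0 × ln(9.863) = 3120.0 × 2.2887 ≈ 7141 m/s.

Δv ≈ 7140 m/s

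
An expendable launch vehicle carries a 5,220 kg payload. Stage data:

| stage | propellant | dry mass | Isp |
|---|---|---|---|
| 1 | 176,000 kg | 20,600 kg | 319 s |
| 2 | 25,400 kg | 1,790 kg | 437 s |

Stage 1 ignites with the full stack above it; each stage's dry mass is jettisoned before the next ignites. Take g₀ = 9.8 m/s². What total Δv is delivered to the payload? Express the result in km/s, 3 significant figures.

Ignition mass of stage 1 = 176,000+20,600 + 25,400+1,790 + 5,220 = 229,010 kg.
Stage 1: m₀ = 229,010 kg, m_f = 229,010 − 176,000 = 53,010 kg; Δv = 319×9.8×ln(4.32) = 3126.2×1.4633 ≈ 4575 m/s.
Stage 2: m₀ = 32,410 kg, m_f = 32,410 − 25,400 = 7,010 kg; Δv = 437×9.8×ln(4.623) = 4282.6×1.5311 ≈ 6557 m/s.
Total Δv = 4575 + 6557 = 11132 m/s.

Δv ≈ 11.1 km/s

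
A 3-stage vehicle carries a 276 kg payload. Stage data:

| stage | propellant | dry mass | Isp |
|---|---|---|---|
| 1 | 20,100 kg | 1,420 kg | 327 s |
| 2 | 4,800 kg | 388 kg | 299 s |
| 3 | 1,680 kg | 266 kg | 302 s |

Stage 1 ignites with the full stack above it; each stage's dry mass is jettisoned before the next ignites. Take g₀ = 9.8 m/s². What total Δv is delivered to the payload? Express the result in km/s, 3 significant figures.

Δv ≈ 11.0 km/s

Ignition mass of stage 1 = 20,100+1,420 + 4,800+388 + 1,680+266 + 276 = 28,930 kg.
Stage 1: m₀ = 28,930 kg, m_f = 28,930 − 20,100 = 8,830 kg; Δv = 327×9.8×ln(3.276) = 3204.6×1.1867 ≈ 3803 m/s.
Stage 2: m₀ = 7,410 kg, m_f = 7,410 − 4,800 = 2,610 kg; Δv = 299×9.8×ln(2.839) = 2930.2×1.0435 ≈ 3058 m/s.
Stage 3: m₀ = 2,222 kg, m_f = 2,222 − 1,680 = 542 kg; Δv = 302×9.8×ln(4.1) = 2959.6×1.4109 ≈ 4176 m/s.
Total Δv = 3803 + 3058 + 4176 = 11037 m/s.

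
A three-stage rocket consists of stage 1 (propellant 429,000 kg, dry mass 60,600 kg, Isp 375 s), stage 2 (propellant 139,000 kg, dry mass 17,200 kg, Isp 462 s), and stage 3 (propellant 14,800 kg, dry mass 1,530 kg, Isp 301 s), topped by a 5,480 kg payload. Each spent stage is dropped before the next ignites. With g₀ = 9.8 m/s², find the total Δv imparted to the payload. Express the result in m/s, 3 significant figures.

Ignition mass of stage 1 = 429,000+60,600 + 139,000+17,200 + 14,800+1,530 + 5,480 = 667,610 kg.
Stage 1: m₀ = 667,610 kg, m_f = 667,610 − 429,000 = 238,610 kg; Δv = 375×9.8×ln(2.798) = 3675.0×1.0289 ≈ 3781 m/s.
Stage 2: m₀ = 178,010 kg, m_f = 178,010 − 139,000 = 39,010 kg; Δv = 462×9.8×ln(4.563) = 4527.6×1.5180 ≈ 6873 m/s.
Stage 3: m₀ = 21,810 kg, m_f = 21,810 − 14,800 = 7,010 kg; Δv = 301×9.8×ln(3.111) = 2949.8×1.1350 ≈ 3348 m/s.
Total Δv = 3781 + 6873 + 3348 = 14002 m/s.

Δv ≈ 14000 m/s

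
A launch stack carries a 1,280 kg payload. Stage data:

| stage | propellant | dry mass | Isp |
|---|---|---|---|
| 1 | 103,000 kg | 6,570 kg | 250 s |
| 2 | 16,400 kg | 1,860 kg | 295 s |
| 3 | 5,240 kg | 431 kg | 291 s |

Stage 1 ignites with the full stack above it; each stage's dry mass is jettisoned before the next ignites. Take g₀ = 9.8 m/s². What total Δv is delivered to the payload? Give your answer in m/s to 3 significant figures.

Δv ≈ 10600 m/s

Ignition mass of stage 1 = 103,000+6,570 + 16,400+1,860 + 5,240+431 + 1,280 = 134,781 kg.
Stage 1: m₀ = 134,781 kg, m_f = 134,781 − 103,000 = 31,781 kg; Δv = 250×9.8×ln(4.241) = 2450.0×1.4448 ≈ 3540 m/s.
Stage 2: m₀ = 25,211 kg, m_f = 25,211 − 16,400 = 8,811 kg; Δv = 295×9.8×ln(2.861) = 2891.0×1.0513 ≈ 3039 m/s.
Stage 3: m₀ = 6,951 kg, m_f = 6,951 − 5,240 = 1,711 kg; Δv = 291×9.8×ln(4.063) = 2851.8×1.4018 ≈ 3998 m/s.
Total Δv = 3540 + 3039 + 3998 = 10577 m/s.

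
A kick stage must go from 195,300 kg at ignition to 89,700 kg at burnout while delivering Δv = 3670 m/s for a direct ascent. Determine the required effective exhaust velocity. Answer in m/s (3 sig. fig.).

ln(m₀/m_f) = ln(195300/89700) = ln(2.177) = 0.7781.
Rocket equation: v_e = Δv / ln(m₀/m_f) = 3670 / 0.7781 = 4716.8 m/s.

v_e ≈ 4720 m/s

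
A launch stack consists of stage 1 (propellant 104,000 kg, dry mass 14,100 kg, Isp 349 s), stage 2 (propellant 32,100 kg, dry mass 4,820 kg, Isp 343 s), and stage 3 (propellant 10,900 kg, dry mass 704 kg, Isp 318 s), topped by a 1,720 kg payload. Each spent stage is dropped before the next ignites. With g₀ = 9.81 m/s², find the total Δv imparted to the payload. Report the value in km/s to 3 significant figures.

Ignition mass of stage 1 = 104,000+14,100 + 32,100+4,820 + 10,900+704 + 1,720 = 168,344 kg.
Stage 1: m₀ = 168,344 kg, m_f = 168,344 − 104,000 = 64,344 kg; Δv = 349×9.81×ln(2.616) = 3423.7×0.9618 ≈ 3293 m/s.
Stage 2: m₀ = 50,244 kg, m_f = 50,244 − 32,100 = 18,144 kg; Δv = 343×9.81×ln(2.769) = 3364.8×1.0186 ≈ 3427 m/s.
Stage 3: m₀ = 13,324 kg, m_f = 13,324 − 10,900 = 2,424 kg; Δv = 318×9.81×ln(5.497) = 3119.6×1.7041 ≈ 5316 m/s.
Total Δv = 3293 + 3427 + 5316 = 12036 m/s.

Δv ≈ 12.0 km/s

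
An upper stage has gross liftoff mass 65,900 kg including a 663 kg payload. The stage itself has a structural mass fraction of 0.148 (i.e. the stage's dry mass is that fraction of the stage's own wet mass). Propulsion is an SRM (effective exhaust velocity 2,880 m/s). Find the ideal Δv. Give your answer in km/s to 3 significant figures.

Stage wet mass = m₀ − payload = 65,900 − 663 = 65,237 kg.
Stage dry mass = ε × stage wet mass = 0.148 × 65,237 = 9,655.08 kg.
Burnout mass m_f = stage dry + payload = 9,655.08 + 663 = 10,318.08 kg.
Δv = v_e · ln(65,900/10,318.08) = 2880.0 × ln(6.387) = 2880.0 × 1.8542 ≈ 5340 m/s.

Δv ≈ 5.34 km/s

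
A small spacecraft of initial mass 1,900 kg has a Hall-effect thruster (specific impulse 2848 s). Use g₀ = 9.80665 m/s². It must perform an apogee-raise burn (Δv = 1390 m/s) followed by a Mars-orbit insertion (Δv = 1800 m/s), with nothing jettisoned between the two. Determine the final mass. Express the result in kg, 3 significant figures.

v_e = Isp · g₀ = 2848 × 9.80665 = 27929.3 m/s.
After the first burn: m = 1900 × exp(−1390/27929.3) = 1900 × 0.95145 = 1,807.76 kg.
After the second burn: m = 1,807.76 × exp(−1800/27929.3) = 1,807.76 × 0.93758 = 1,694.92 kg.

final mass ≈ 1690 kg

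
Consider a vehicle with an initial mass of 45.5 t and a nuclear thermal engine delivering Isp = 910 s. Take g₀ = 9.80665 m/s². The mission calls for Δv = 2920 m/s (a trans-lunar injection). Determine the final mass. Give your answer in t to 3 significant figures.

final mass ≈ 32.8 t

v_e = Isp · g₀ = 910 × 9.80665 = 8924.1 m/s.
m₀/m_f = exp(Δv / v_e) = exp(2920 / 8924.1) = exp(0.3272) = 1.3871.
m_f = m₀ / 1.3871 = 45.5 / 1.3871 = 32.8022 t.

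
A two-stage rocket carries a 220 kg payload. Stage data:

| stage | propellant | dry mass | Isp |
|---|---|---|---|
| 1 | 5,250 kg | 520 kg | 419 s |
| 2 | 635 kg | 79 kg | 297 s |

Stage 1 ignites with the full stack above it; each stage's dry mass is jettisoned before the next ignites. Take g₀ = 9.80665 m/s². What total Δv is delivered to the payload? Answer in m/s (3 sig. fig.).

Δv ≈ 9600 m/s

Ignition mass of stage 1 = 5,250+520 + 635+79 + 220 = 6,704 kg.
Stage 1: m₀ = 6,704 kg, m_f = 6,704 − 5,250 = 1,454 kg; Δv = 419×9.80665×ln(4.611) = 4109.0×1.5284 ≈ 6280 m/s.
Stage 2: m₀ = 934 kg, m_f = 934 − 635 = 299 kg; Δv = 297×9.80665×ln(3.124) = 2912.6×1.1390 ≈ 3318 m/s.
Total Δv = 6280 + 3318 = 9598 m/s.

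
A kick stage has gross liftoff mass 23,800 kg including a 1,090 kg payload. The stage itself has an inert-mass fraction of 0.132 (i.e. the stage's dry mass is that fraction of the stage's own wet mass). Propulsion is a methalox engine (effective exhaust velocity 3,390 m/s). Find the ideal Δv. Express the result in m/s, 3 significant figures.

Δv ≈ 5970 m/s

Stage wet mass = m₀ − payload = 23,800 − 1,090 = 22,710 kg.
Stage dry mass = ε × stage wet mass = 0.132 × 22,710 = 2,997.72 kg.
Burnout mass m_f = stage dry + payload = 2,997.72 + 1,090 = 4,087.72 kg.
Rocket equation: Δv = v_e · ln(23,800/4,087.72) = 3390.0 × ln(5.822) = 3390.0 × 1.7617 ≈ 5972 m/s.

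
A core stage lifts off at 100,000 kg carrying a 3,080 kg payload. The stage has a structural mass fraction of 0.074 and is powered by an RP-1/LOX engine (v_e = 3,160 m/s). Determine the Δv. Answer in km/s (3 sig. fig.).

Stage wet mass = m₀ − payload = 100,000 − 3,080 = 96,920 kg.
Stage dry mass = ε × stage wet mass = 0.074 × 96,920 = 7,172.08 kg.
Burnout mass m_f = stage dry + payload = 7,172.08 + 3,080 = 10,252.08 kg.
Δv = v_e · ln(100,000/10,252.08) = 3160.0 × ln(9.754) = 3160.0 × 2.2777 ≈ 7197 m/s.

Δv ≈ 7.20 km/s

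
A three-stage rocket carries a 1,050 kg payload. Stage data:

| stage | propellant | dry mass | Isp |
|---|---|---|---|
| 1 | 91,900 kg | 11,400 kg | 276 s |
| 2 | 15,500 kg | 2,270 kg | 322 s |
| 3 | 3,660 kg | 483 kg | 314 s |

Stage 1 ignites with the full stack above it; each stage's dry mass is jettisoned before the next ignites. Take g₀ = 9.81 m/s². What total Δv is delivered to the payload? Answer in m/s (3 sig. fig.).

Ignition mass of stage 1 = 91,900+11,400 + 15,500+2,270 + 3,660+483 + 1,050 = 126,263 kg.
Stage 1: m₀ = 126,263 kg, m_f = 126,263 − 91,900 = 34,363 kg; Δv = 276×9.81×ln(3.674) = 2707.6×1.3014 ≈ 3524 m/s.
Stage 2: m₀ = 22,963 kg, m_f = 22,963 − 15,500 = 7,463 kg; Δv = 322×9.81×ln(3.077) = 3158.8×1.1239 ≈ 3550 m/s.
Stage 3: m₀ = 5,193 kg, m_f = 5,193 − 3,660 = 1,533 kg; Δv = 314×9.81×ln(3.387) = 3080.3×1.2201 ≈ 3758 m/s.
Total Δv = 3524 + 3550 + 3758 = 10832 m/s.

Δv ≈ 10800 m/s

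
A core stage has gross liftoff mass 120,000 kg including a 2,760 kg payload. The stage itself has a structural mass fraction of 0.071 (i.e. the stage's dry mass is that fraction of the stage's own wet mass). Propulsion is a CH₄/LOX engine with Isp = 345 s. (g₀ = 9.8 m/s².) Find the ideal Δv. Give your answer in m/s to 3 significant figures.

Stage wet mass = m₀ − payload = 120,000 − 2,760 = 117,240 kg.
Stage dry mass = ε × stage wet mass = 0.071 × 117,240 = 8,324.04 kg.
Burnout mass m_f = stage dry + payload = 8,324.04 + 2,760 = 11,084.04 kg.
v_e = Isp · g₀ = 345 × 9.8 = 3381.0 m/s.
By the Tsiolkovsky rocket equation, Δv = v_e · ln(120,000/11,084.04) = 3381.0 × ln(10.83) = 3381.0 × 2.3820 ≈ 8053 m/s.

Δv ≈ 8050 m/s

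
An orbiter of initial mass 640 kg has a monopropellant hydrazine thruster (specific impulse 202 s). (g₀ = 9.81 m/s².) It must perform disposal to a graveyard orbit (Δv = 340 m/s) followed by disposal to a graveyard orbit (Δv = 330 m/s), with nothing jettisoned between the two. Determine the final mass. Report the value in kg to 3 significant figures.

final mass ≈ 456 kg

v_e = Isp · g₀ = 202 × 9.81 = 1981.6 m/s.
After the first burn: m = 640 × exp(−340/1981.6) = 640 × 0.84234 = 539.098 kg.
After the second burn: m = 539.098 × exp(−330/1981.6) = 539.098 × 0.84660 = 456.4 kg.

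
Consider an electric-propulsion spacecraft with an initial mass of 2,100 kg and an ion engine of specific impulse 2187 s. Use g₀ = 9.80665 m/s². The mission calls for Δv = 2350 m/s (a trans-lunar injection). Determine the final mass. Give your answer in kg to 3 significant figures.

v_e = Isp · g₀ = 2187 × 9.80665 = 21447.1 m/s.
Rocket equation: m₀/m_f = exp(Δv / v_e) = exp(2350 / 21447.1) = exp(0.1096) = 1.1158.
m_f = m₀ / 1.1158 = 2,100 / 1.1158 = 1,882.06 kg.

final mass ≈ 1880 kg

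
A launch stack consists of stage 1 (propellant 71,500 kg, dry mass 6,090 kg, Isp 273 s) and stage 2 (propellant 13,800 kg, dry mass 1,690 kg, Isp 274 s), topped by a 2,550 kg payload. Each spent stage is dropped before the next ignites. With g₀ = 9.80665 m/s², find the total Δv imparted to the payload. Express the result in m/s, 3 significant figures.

Ignition mass of stage 1 = 71,500+6,090 + 13,800+1,690 + 2,550 = 95,630 kg.
Stage 1: m₀ = 95,630 kg, m_f = 95,630 − 71,500 = 24,130 kg; Δv = 273×9.80665×ln(3.963) = 2677.2×1.3770 ≈ 3687 m/s.
Stage 2: m₀ = 18,040 kg, m_f = 18,040 − 13,800 = 4,240 kg; Δv = 274×9.80665×ln(4.255) = 2687.0×1.4480 ≈ 3891 m/s.
Total Δv = 3687 + 3891 = 7578 m/s.

Δv ≈ 7580 m/s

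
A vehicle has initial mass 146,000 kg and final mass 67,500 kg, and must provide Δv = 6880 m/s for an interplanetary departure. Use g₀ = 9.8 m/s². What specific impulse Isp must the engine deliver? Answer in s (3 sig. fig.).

ln(m₀/m_f) = ln(146000/67500) = ln(2.163) = 0.7715.
By the Tsiolkovsky rocket equation, v_e = Δv / ln(m₀/m_f) = 6880 / 0.7715 = 8917.9 m/s.
Isp = v_e / g₀ = 8917.9 / 9.8 = 910.0 s.

Isp ≈ 910 s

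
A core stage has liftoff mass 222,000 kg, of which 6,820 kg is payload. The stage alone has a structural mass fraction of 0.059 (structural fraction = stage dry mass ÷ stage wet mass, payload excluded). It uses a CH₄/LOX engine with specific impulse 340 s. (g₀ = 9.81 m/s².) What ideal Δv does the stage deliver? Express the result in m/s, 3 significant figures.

Δv ≈ 8110 m/s

Stage wet mass = m₀ − payload = 222,000 − 6,820 = 215,180 kg.
Stage dry mass = ε × stage wet mass = 0.059 × 215,180 = 12,695.6 kg.
Burnout mass m_f = stage dry + payload = 12,695.6 + 6,820 = 19,515.6 kg.
v_e = Isp · g₀ = 340 × 9.81 = 3335.4 m/s.
Δv = v_e · ln(222,000/19,515.6) = 3335.4 × ln(11.38) = 3335.4 × 2.4315 ≈ 8110 m/s.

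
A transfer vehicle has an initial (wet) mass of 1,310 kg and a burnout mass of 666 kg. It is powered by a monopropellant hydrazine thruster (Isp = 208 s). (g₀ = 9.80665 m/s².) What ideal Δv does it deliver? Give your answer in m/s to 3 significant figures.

v_e = Isp · g₀ = 208 × 9.80665 = 2039.8 m/s.
Δv = v_e · ln(m₀/m_f) = 2039.8 × ln(1.967) = 2039.8 × 0.6765 ≈ 1379.9 m/s.

Δv ≈ 1380 m/s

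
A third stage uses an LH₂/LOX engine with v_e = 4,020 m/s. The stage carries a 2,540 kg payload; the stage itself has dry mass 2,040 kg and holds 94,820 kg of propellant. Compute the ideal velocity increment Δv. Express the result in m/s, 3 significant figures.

Δv ≈ 12400 m/s

m₀ = payload + dry + propellant = 2,540 + 2,040 + 94,820 = 99,400 kg.
m_f = payload + dry = 2,540 + 2,040 = 4,580 kg.
Δv = v_e · ln(m₀/m_f) = 4020.0 × ln(21.7) = 4020.0 × 3.0775 ≈ 12371.4 m/s.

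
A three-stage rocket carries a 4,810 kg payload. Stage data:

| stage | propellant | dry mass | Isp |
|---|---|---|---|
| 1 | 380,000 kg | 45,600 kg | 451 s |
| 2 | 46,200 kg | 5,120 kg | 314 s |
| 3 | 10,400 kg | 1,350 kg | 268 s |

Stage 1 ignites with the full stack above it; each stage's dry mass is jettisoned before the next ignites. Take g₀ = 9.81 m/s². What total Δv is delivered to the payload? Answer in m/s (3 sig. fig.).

Δv ≈ 12600 m/s

Ignition mass of stage 1 = 380,000+45,600 + 46,200+5,120 + 10,400+1,350 + 4,810 = 493,480 kg.
Stage 1: m₀ = 493,480 kg, m_f = 493,480 − 380,000 = 113,480 kg; Δv = 451×9.81×ln(4.349) = 4424.3×1.4699 ≈ 6503 m/s.
Stage 2: m₀ = 67,880 kg, m_f = 67,880 − 46,200 = 21,680 kg; Δv = 314×9.81×ln(3.131) = 3080.3×1.1414 ≈ 3516 m/s.
Stage 3: m₀ = 16,560 kg, m_f = 16,560 − 10,400 = 6,160 kg; Δv = 268×9.81×ln(2.688) = 2629.1×0.9889 ≈ 2600 m/s.
Total Δv = 6503 + 3516 + 2600 = 12619 m/s.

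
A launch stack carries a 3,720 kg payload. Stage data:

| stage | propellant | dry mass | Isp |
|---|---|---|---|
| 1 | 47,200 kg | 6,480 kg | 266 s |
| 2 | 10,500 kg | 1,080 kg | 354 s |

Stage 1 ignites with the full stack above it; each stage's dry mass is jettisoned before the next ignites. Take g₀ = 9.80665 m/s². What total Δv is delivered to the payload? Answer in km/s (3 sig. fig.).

Ignition mass of stage 1 = 47,200+6,480 + 10,500+1,080 + 3,720 = 68,980 kg.
Stage 1: m₀ = 68,980 kg, m_f = 68,980 − 47,200 = 21,780 kg; Δv = 266×9.80665×ln(3.167) = 2608.6×1.1528 ≈ 3007 m/s.
Stage 2: m₀ = 15,300 kg, m_f = 15,300 − 10,500 = 4,800 kg; Δv = 354×9.80665×ln(3.188) = 3471.6×1.1592 ≈ 4024 m/s.
Total Δv = 3007 + 4024 = 7031 m/s.

Δv ≈ 7.03 km/s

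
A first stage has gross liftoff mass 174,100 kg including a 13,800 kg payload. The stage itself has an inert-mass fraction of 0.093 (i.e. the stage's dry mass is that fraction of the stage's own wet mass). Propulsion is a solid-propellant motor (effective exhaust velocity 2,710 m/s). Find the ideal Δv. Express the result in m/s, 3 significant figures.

Δv ≈ 4880 m/s

Stage wet mass = m₀ − payload = 174,100 − 13,800 = 160,300 kg.
Stage dry mass = ε × stage wet mass = 0.093 × 160,300 = 14,907.9 kg.
Burnout mass m_f = stage dry + payload = 14,907.9 + 13,800 = 28,707.9 kg.
Rocket equation: Δv = v_e · ln(174,100/28,707.9) = 2710.0 × ln(6.065) = 2710.0 × 1.8025 ≈ 4885 m/s.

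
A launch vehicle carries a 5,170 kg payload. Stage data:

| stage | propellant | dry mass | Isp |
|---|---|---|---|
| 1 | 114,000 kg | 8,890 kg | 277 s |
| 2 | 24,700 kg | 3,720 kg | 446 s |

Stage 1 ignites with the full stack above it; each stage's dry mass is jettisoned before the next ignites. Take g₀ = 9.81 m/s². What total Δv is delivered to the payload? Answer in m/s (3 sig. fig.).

Δv ≈ 9360 m/s

Ignition mass of stage 1 = 114,000+8,890 + 24,700+3,720 + 5,170 = 156,480 kg.
Stage 1: m₀ = 156,480 kg, m_f = 156,480 − 114,000 = 42,480 kg; Δv = 277×9.81×ln(3.684) = 2717.4×1.3039 ≈ 3543 m/s.
Stage 2: m₀ = 33,590 kg, m_f = 33,590 − 24,700 = 8,890 kg; Δv = 446×9.81×ln(3.778) = 4375.3×1.3293 ≈ 5816 m/s.
Total Δv = 3543 + 5816 = 9359 m/s.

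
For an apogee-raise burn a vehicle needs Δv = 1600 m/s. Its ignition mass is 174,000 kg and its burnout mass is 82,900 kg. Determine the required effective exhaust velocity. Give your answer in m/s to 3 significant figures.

ln(m₀/m_f) = ln(174000/82900) = ln(2.099) = 0.7414.
Rocket equation: v_e = Δv / ln(m₀/m_f) = 1600 / 0.7414 = 2158.0 m/s.

v_e ≈ 2160 m/s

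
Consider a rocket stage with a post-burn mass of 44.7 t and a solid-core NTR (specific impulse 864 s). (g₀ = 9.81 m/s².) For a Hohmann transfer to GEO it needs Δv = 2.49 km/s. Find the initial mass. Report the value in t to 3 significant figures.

initial mass ≈ 60.0 t

v_e = Isp · g₀ = 864 × 9.81 = 8475.8 m/s.
Rocket equation: m₀/m_f = exp(Δv / v_e) = exp(2490 / 8475.8) = exp(0.2938) = 1.3415.
m₀ = m_f × 1.3415 = 44.7 × 1.3415 = 59.9651 t.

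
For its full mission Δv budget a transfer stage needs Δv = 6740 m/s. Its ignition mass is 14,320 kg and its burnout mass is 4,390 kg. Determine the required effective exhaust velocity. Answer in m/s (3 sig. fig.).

v_e ≈ 5700 m/s

ln(m₀/m_f) = ln(14320/4390) = ln(3.262) = 1.1823.
v_e = Δv / ln(m₀/m_f) = 6740 / 1.1823 = 5700.6 m/s.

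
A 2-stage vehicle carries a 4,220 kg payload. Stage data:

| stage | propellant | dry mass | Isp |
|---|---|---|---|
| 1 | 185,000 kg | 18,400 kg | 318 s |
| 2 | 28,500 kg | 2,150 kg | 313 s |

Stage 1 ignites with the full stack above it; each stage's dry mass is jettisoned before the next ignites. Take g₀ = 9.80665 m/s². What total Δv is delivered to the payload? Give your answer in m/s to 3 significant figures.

Δv ≈ 9890 m/s

Ignition mass of stage 1 = 185,000+18,400 + 28,500+2,150 + 4,220 = 238,270 kg.
Stage 1: m₀ = 238,270 kg, m_f = 238,270 − 185,000 = 53,270 kg; Δv = 318×9.80665×ln(4.473) = 3118.5×1.4980 ≈ 4672 m/s.
Stage 2: m₀ = 34,870 kg, m_f = 34,870 − 28,500 = 6,370 kg; Δv = 313×9.80665×ln(5.474) = 3069.5×1.7000 ≈ 5218 m/s.
Total Δv = 4672 + 5218 = 9890 m/s.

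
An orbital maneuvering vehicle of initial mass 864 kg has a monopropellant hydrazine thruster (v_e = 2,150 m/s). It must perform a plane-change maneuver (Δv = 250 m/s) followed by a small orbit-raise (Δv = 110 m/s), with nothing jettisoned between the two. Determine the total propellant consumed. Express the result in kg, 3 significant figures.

total propellant consumed ≈ 133 kg

After the first burn: m = 864 × exp(−250/2150.0) = 864 × 0.89023 = 769.159 kg.
After the second burn: m = 769.159 × exp(−110/2150.0) = 769.159 × 0.95012 = 730.793 kg.
Total propellant = m₀ − m_final = 864 − 730.793 = 133.207 kg.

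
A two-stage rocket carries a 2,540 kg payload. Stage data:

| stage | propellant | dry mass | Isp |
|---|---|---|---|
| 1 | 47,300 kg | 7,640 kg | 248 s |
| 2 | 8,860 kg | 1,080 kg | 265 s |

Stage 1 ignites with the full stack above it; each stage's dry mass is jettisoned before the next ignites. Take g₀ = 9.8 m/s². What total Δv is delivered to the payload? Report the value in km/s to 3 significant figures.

Ignition mass of stage 1 = 47,300+7,640 + 8,860+1,080 + 2,540 = 67,420 kg.
Stage 1: m₀ = 67,420 kg, m_f = 67,420 − 47,300 = 20,120 kg; Δv = 248×9.8×ln(3.351) = 2430.4×1.2092 ≈ 2939 m/s.
Stage 2: m₀ = 12,480 kg, m_f = 12,480 − 8,860 = 3,620 kg; Δv = 265×9.8×ln(3.448) = 2597.0×1.2377 ≈ 3214 m/s.
Total Δv = 2939 + 3214 = 6153 m/s.

Δv ≈ 6.15 km/s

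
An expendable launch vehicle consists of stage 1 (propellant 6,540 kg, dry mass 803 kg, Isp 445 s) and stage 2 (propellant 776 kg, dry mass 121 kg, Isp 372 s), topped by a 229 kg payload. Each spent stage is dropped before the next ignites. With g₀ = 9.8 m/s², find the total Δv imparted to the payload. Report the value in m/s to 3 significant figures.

Δv ≈ 10700 m/s

Ignition mass of stage 1 = 6,540+803 + 776+121 + 229 = 8,469 kg.
Stage 1: m₀ = 8,469 kg, m_f = 8,469 − 6,540 = 1,929 kg; Δv = 445×9.8×ln(4.39) = 4361.0×1.4794 ≈ 6452 m/s.
Stage 2: m₀ = 1,126 kg, m_f = 1,126 − 776 = 350 kg; Δv = 372×9.8×ln(3.217) = 3645.6×1.1685 ≈ 4260 m/s.
Total Δv = 6452 + 4260 = 10712 m/s.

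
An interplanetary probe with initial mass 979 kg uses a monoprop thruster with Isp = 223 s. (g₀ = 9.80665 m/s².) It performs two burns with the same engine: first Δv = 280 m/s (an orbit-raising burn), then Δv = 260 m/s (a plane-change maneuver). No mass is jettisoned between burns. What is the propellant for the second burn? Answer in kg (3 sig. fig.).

propellant for the second burn ≈ 96.6 kg

v_e = Isp · g₀ = 223 × 9.80665 = 2186.9 m/s.
After the first burn: m = 979 × exp(−280/2186.9) = 979 × 0.87982 = 861.344 kg.
After the second burn: m = 861.344 × exp(−260/2186.9) = 861.344 × 0.88790 = 764.787 kg.
Second-burn propellant = 861.344 − 764.787 = 96.557 kg.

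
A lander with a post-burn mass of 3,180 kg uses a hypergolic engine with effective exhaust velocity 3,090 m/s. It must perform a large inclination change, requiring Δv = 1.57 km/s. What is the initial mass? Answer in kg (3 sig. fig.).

initial mass ≈ 5290 kg

Using Δv = v_e ln(m₀/m_f): m₀/m_f = exp(Δv / v_e) = exp(1570 / 3090.0) = exp(0.5081) = 1.6621.
m₀ = m_f × 1.6621 = 3,180 × 1.6621 = 5,285.48 kg.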